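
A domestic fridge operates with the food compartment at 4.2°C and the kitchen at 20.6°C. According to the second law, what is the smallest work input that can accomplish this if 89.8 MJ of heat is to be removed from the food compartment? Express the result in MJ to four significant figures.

5.310 MJ

In absolute terms T_C = 277.35 K and T_H = 293.75 K, so ΔT = 16.40 K.
The reversible limit is COP_R = T_C/ΔT = 16.91, so W_min = Q_C/COP = Q_C·ΔT/T_C.
W_min = 89.80 × 16.40/277.35 = 5.310 MJ.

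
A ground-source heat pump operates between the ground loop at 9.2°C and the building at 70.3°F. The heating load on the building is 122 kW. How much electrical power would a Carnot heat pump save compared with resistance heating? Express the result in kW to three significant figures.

In absolute terms T_C = 282.35 K and T_H = 294.43 K, so ΔT = 12.08 K.
COP_Carnot = T_H/ΔT = 294.43/12.08 = 24.38.
Resistance heating needs Ẇ_res = Q̇_H = 122.0 kW; the reversible heat pump needs only Ẇ_hp = Q̇_H/COP = 5.005 kW.
Saving = 122.0 − 5.005 = 117.0 kW.

117 kW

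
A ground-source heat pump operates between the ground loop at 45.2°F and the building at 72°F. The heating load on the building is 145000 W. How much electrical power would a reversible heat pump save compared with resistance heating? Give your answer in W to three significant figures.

138000 W

In absolute terms T_C = 280.48 K and T_H = 295.37 K, so ΔT = 14.89 K.
COP_Carnot = T_H/ΔT = 295.37/14.89 = 19.84.
Resistance heating needs Ẇ_res = Q̇_H = 145000 W; the reversible heat pump needs only Ẇ_hp = Q̇_H/COP = 7309 W.
Saving = 145000 − 7309 = 137700 W.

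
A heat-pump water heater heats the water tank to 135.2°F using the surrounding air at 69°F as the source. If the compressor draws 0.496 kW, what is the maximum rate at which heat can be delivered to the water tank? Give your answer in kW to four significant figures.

In absolute terms T_C = 293.71 K and T_H = 330.48 K, so ΔT = 36.78 K.
COP_Carnot = T_H/ΔT = 330.48/36.78 = 8.986.
Q̇_max = COP_Carnot × Ẇ = 8.986 × 0.4960 kW = 4.457 kW.

4.457 kW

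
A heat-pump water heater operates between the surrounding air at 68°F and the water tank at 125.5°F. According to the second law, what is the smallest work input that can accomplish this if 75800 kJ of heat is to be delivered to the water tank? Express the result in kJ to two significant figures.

In absolute terms T_C = 293.15 K and T_H = 325.09 K, so ΔT = 31.94 K.
The reversible limit is COP_HP = T_H/ΔT = 10.18, so W_min = Q_H/COP = Q_H·ΔT/T_H.
W_min = 75800 × 31.94/325.09 = 7448 kJ.

7400 kJ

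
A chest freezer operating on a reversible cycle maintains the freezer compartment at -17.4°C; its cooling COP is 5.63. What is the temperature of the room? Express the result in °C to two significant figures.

COP_R = T_C/(T_H − T_C) gives T_H − T_C = T_C/COP.
With T_C = 255.75 K, T_H = 255.75 × (1 + 1/5.63) = 301.18 K.
Converting, 301.18 K = 28.03°C.

28 °C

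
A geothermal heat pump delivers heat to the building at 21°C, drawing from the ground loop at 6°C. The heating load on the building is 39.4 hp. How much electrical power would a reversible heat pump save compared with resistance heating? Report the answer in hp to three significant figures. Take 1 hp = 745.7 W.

In absolute terms T_C = 279.15 K and T_H = 294.15 K, so ΔT = 15.00 K.
COP_Carnot = T_H/ΔT = 294.15/15.00 = 19.61.
Resistance heating needs Ẇ_res = Q̇_H = 39.40 hp; the reversible heat pump needs only Ẇ_hp = Q̇_H/COP = 2.009 hp.
Saving = 39.40 − 2.009 = 37.39 hp.

37.4 hp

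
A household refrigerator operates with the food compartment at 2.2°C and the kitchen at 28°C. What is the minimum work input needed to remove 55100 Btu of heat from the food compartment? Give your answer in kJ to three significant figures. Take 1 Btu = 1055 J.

In absolute terms T_C = 275.35 K and T_H = 301.15 K, so ΔT = 25.80 K.
The reversible limit is COP_R = T_C/ΔT = 10.67, so W_min = Q_C/COP = Q_C·ΔT/T_C.
W_min = 55100 × 25.80/275.35 = 5163 Btu = 5447 kJ.

5450 kJ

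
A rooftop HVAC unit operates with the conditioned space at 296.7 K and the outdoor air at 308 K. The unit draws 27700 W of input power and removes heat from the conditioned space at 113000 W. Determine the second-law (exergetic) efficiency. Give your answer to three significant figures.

0.155

COP_actual = Q̇_C/Ẇ = 113000/27700 = 4.079.
The reservoir spacing is ΔT = 308 − 296.7 = 11.30 K.
COP_Carnot = T_C/ΔT = 296.70/11.30 = 26.26.
η_II = COP_actual/COP_Carnot = 4.079/26.26 = 0.1554.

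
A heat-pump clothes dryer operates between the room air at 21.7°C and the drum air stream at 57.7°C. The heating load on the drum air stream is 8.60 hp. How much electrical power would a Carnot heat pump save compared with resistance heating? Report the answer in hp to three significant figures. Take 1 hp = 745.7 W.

7.66 hp

In absolute terms T_C = 294.85 K and T_H = 330.85 K, so ΔT = 36.00 K.
COP_Carnot = T_H/ΔT = 330.85/36.00 = 9.190.
Resistance heating needs Ẇ_res = Q̇_H = 8.600 hp; the reversible heat pump needs only Ẇ_hp = Q̇_H/COP = 0.9358 hp.
Saving = 8.600 − 0.9358 = 7.664 hp.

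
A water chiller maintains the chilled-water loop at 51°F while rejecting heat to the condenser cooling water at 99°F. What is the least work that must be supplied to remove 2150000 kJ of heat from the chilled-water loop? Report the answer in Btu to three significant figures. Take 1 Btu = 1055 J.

192000 Btu

In absolute terms T_C = 283.71 K and T_H = 310.37 K, so ΔT = 26.67 K.
The reversible limit is COP_R = T_C/ΔT = 10.64, so W_min = Q_C/COP = Q_C·ΔT/T_C.
W_min = 2150000 × 26.67/283.71 = 202100 kJ = 191600 Btu.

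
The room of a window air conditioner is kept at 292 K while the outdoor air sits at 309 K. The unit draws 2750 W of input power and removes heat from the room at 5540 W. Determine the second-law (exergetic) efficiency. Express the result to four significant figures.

0.1173

COP_actual = Q̇_C/Ẇ = 5540/2750 = 2.015.
The reservoir spacing is ΔT = 309 − 292 = 17.00 K.
COP_Carnot = T_C/ΔT = 292.00/17.00 = 17.18.
η_II = COP_actual/COP_Carnot = 2.015/17.18 = 0.1173.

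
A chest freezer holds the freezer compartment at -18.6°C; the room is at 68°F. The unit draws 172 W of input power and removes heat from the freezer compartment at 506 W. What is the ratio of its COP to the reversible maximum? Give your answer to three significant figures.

0.446

COP_actual = Q̇_C/Ẇ = 506.0/172.0 = 2.942.
In absolute terms T_C = 254.55 K and T_H = 293.15 K, so ΔT = 38.60 K.
COP_Carnot = T_C/ΔT = 254.55/38.60 = 6.595.
η_II = COP_actual/COP_Carnot = 2.942/6.595 = 0.4461.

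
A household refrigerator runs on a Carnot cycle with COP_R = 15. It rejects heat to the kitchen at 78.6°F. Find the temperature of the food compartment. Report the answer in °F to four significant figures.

44.96 °F

For a Carnot refrigerator COP_R = T_C/(T_H − T_C), so T_C = COP·T_H/(1 + COP).
With T_H = 299.04 K, T_C = 15 × 299.04/16.00 = 280.35 K.
Converting, 280.35 K = 44.96°F.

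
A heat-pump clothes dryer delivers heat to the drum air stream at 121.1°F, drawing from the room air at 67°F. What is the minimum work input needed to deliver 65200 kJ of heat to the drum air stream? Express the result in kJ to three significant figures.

In absolute terms T_C = 292.59 K and T_H = 322.65 K, so ΔT = 30.06 K.
The reversible limit is COP_HP = T_H/ΔT = 10.74, so W_min = Q_H/COP = Q_H·ΔT/T_H.
W_min = 65200 × 30.06/322.65 = 6074 kJ.

6070 kJ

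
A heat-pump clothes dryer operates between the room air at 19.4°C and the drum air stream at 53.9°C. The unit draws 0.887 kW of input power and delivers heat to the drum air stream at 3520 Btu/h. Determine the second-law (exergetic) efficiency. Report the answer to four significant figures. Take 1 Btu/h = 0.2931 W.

Converting, Q̇_H = 3520 Btu/h = 1.032 kW, so COP_actual = Q̇_H/Ẇ = 1.032/0.8870 = 1.163.
In absolute terms T_C = 292.55 K and T_H = 327.05 K, so ΔT = 34.50 K.
COP_Carnot = T_H/ΔT = 327.05/34.50 = 9.480.
η_II = COP_actual/COP_Carnot = 1.163/9.480 = 0.1227.

0.1227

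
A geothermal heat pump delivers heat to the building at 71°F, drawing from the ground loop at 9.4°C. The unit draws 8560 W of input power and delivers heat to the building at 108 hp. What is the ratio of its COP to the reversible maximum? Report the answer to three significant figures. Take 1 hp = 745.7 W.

0.391

Converting, Q̇_H = 108.0 hp = 80540 W, so COP_actual = Q̇_H/Ẇ = 80540/8560 = 9.408.
In absolute terms T_C = 282.55 K and T_H = 294.82 K, so ΔT = 12.27 K.
COP_Carnot = T_H/ΔT = 294.82/12.27 = 24.03.
η_II = COP_actual/COP_Carnot = 9.408/24.03 = 0.3915.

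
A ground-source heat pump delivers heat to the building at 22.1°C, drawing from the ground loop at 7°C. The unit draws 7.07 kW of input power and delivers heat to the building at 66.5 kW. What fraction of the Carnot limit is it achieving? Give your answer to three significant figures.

COP_actual = Q̇_H/Ẇ = 66.50/7.070 = 9.406.
In absolute terms T_C = 280.15 K and T_H = 295.25 K, so ΔT = 15.10 K.
COP_Carnot = T_H/ΔT = 295.25/15.10 = 19.55.
η_II = COP_actual/COP_Carnot = 9.406/19.55 = 0.4810.

0.481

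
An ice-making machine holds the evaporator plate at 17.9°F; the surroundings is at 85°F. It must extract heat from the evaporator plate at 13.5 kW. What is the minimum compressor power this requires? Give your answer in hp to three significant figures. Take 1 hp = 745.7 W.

In absolute terms T_C = 265.32 K and T_H = 302.59 K, so ΔT = 37.28 K.
COP_Carnot = T_C/ΔT = 265.32/37.28 = 7.117.
Ẇ_min = Q̇/COP_Carnot = 13.50/7.117 = 1.897 kW = 2.544 hp.

2.54 hp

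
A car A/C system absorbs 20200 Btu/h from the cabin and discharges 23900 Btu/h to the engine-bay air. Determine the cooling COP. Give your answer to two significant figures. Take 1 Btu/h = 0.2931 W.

The first law gives Q̇_H = Q̇_C + Ẇ, so the three rates are Q̇_C = 20200, Q̇_H = 23900, Ẇ = 3700 Btu/h.
COP_R = Q̇_C/Ẇ = 20200/3700 = 5.459.

5.5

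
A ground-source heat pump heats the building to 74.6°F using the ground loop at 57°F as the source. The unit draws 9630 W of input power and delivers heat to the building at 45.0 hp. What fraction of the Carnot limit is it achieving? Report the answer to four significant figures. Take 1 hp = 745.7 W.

0.1148

Converting, Q̇_H = 45.00 hp = 33560 W, so COP_actual = Q̇_H/Ẇ = 33560/9630 = 3.485.
In absolute terms T_C = 287.04 K and T_H = 296.82 K, so ΔT = 9.778 K.
COP_Carnot = T_H/ΔT = 296.82/9.778 = 30.36.
η_II = COP_actual/COP_Carnot = 3.485/30.36 = 0.1148.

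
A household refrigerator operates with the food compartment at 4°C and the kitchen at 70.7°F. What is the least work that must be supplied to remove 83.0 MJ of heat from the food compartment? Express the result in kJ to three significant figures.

5240 kJ

In absolute terms T_C = 277.15 K and T_H = 294.65 K, so ΔT = 17.50 K.
The reversible limit is COP_R = T_C/ΔT = 15.84, so W_min = Q_C/COP = Q_C·ΔT/T_C.
W_min = 83.00 × 17.50/277.15 = 5.241 MJ = 5241 kJ.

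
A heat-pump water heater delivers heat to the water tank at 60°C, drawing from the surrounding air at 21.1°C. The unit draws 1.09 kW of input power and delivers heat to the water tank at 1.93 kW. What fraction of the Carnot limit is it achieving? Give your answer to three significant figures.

0.207

COP_actual = Q̇_H/Ẇ = 1.930/1.090 = 1.771.
In absolute terms T_C = 294.25 K and T_H = 333.15 K, so ΔT = 38.90 K.
COP_Carnot = T_H/ΔT = 333.15/38.90 = 8.564.
η_II = COP_actual/COP_Carnot = 1.771/8.564 = 0.2067.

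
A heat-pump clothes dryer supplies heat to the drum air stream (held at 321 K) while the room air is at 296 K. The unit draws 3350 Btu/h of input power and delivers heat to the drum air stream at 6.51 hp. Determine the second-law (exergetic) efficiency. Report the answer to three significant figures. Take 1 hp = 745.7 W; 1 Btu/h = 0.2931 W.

0.385

Converting, Q̇_H = 6.510 hp = 16560 Btu/h, so COP_actual = Q̇_H/Ẇ = 16560/3350 = 4.944.
The reservoir spacing is ΔT = 321 − 296 = 25.00 K.
COP_Carnot = T_H/ΔT = 321.00/25.00 = 12.84.
η_II = COP_actual/COP_Carnot = 4.944/12.84 = 0.3851.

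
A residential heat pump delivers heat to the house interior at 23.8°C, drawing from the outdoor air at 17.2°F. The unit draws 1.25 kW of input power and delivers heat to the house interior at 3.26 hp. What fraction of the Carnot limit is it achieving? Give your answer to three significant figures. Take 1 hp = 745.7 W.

Converting, Q̇_H = 3.260 hp = 2.431 kW, so COP_actual = Q̇_H/Ẇ = 2.431/1.250 = 1.945.
In absolute terms T_C = 264.93 K and T_H = 296.95 K, so ΔT = 32.02 K.
COP_Carnot = T_H/ΔT = 296.95/32.02 = 9.273.
η_II = COP_actual/COP_Carnot = 1.945/9.273 = 0.2097.

0.210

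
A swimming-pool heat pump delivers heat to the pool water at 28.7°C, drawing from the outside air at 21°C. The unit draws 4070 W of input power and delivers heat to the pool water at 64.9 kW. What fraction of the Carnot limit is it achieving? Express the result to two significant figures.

0.41

Converting, Q̇_H = 64.90 kW = 64900 W, so COP_actual = Q̇_H/Ẇ = 64900/4070 = 15.95.
In absolute terms T_C = 294.15 K and T_H = 301.85 K, so ΔT = 7.700 K.
COP_Carnot = T_H/ΔT = 301.85/7.700 = 39.20.
η_II = COP_actual/COP_Carnot = 15.95/39.20 = 0.4068.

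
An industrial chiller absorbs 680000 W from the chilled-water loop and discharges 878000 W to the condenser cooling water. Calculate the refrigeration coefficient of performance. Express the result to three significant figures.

3.43

The first law gives Q̇_H = Q̇_C + Ẇ, so the three rates are Q̇_C = 680000, Q̇_H = 878000, Ẇ = 198000 W.
COP_R = Q̇_C/Ẇ = 680000/198000 = 3.434.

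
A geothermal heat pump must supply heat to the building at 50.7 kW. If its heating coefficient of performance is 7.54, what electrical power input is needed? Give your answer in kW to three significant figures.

6.72 kW

Ẇ = Q̇_H/COP_HP = 50.70/7.54 = 6.724 kW.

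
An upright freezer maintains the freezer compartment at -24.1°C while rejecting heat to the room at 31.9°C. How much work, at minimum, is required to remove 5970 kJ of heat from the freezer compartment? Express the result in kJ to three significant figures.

1340 kJ

In absolute terms T_C = 249.05 K and T_H = 305.05 K, so ΔT = 56.00 K.
The reversible limit is COP_R = T_C/ΔT = 4.447, so W_min = Q_C/COP = Q_C·ΔT/T_C.
W_min = 5970 × 56.00/249.05 = 1342 kJ.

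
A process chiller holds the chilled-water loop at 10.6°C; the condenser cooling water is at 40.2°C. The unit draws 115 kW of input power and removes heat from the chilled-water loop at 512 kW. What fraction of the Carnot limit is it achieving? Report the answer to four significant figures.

COP_actual = Q̇_C/Ẇ = 512.0/115.0 = 4.452.
In absolute terms T_C = 283.75 K and T_H = 313.35 K, so ΔT = 29.60 K.
COP_Carnot = T_C/ΔT = 283.75/29.60 = 9.586.
η_II = COP_actual/COP_Carnot = 4.452/9.586 = 0.4644.

0.4644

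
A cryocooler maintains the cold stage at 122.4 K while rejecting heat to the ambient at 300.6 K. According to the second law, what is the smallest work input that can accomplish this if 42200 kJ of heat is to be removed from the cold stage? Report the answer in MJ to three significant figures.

The reservoir spacing is ΔT = 300.6 − 122.4 = 178.2 K.
The reversible limit is COP_R = T_C/ΔT = 0.6869, so W_min = Q_C/COP = Q_C·ΔT/T_C.
W_min = 42200 × 178.2/122.40 = 61440 kJ = 61.44 MJ.

61.4 MJ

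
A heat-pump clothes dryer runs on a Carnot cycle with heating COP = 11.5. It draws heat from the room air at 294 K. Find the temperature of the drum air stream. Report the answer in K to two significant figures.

320 K

COP_HP = T_H/(T_H − T_C) rearranges to T_H = COP·T_C/(COP − 1).
With T_C = 294.00 K, T_H = 11.5 × 294.00/10.50 = 322.00 K.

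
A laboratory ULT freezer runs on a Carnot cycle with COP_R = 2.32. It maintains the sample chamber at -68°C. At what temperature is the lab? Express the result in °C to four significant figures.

20.43 °C

COP_R = T_C/(T_H − T_C) gives T_H − T_C = T_C/COP.
With T_C = 205.15 K, T_H = 205.15 × (1 + 1/2.32) = 293.58 K.
Converting, 293.58 K = 20.43°C.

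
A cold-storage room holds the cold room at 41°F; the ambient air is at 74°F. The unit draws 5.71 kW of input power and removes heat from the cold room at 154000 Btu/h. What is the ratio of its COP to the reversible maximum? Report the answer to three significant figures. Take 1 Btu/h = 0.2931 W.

0.521

Converting, Q̇_C = 154000 Btu/h = 45.14 kW, so COP_actual = Q̇_C/Ẇ = 45.14/5.710 = 7.905.
In absolute terms T_C = 278.15 K and T_H = 296.48 K, so ΔT = 18.33 K.
COP_Carnot = T_C/ΔT = 278.15/18.33 = 15.17.
η_II = COP_actual/COP_Carnot = 7.905/15.17 = 0.5210.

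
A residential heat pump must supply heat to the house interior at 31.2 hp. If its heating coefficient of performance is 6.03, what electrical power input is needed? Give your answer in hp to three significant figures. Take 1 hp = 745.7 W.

Ẇ = Q̇_H/COP_HP = 31.20/6.03 = 5.174 hp.

5.17 hp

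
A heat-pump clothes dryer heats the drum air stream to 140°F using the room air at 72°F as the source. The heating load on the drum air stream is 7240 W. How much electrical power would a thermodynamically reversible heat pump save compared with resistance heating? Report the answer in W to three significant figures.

6420 W

In absolute terms T_C = 295.37 K and T_H = 333.15 K, so ΔT = 37.78 K.
COP_Carnot = T_H/ΔT = 333.15/37.78 = 8.819.
Resistance heating needs Ẇ_res = Q̇_H = 7240 W; the reversible heat pump needs only Ẇ_hp = Q̇_H/COP = 821.0 W.
Saving = 7240 − 821.0 = 6419 W.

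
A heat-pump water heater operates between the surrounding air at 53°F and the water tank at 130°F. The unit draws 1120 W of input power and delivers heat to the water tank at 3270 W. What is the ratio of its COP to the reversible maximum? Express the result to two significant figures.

0.38

COP_actual = Q̇_H/Ẇ = 3270/1120 = 2.920.
In absolute terms T_C = 284.82 K and T_H = 327.59 K, so ΔT = 42.78 K.
COP_Carnot = T_H/ΔT = 327.59/42.78 = 7.658.
η_II = COP_actual/COP_Carnot = 2.920/7.658 = 0.3813.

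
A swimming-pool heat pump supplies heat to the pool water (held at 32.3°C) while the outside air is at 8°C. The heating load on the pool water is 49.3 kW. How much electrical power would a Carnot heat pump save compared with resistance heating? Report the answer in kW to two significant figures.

45 kW

In absolute terms T_C = 281.15 K and T_H = 305.45 K, so ΔT = 24.30 K.
COP_Carnot = T_H/ΔT = 305.45/24.30 = 12.57.
Resistance heating needs Ẇ_res = Q̇_H = 49.30 kW; the reversible heat pump needs only Ẇ_hp = Q̇_H/COP = 3.922 kW.
Saving = 49.30 − 3.922 = 45.38 kW.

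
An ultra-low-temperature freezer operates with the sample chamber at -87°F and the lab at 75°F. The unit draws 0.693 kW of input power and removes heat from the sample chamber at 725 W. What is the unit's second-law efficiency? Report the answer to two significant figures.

0.45

Converting, Q̇_C = 725.0 W = 0.7250 kW, so COP_actual = Q̇_C/Ẇ = 0.7250/0.6930 = 1.046.
In absolute terms T_C = 207.04 K and T_H = 297.04 K, so ΔT = 90.00 K.
COP_Carnot = T_C/ΔT = 207.04/90.00 = 2.300.
η_II = COP_actual/COP_Carnot = 1.046/2.300 = 0.4548.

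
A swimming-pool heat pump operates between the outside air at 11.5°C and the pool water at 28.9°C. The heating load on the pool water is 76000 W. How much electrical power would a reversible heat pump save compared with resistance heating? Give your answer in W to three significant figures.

71600 W

In absolute terms T_C = 284.65 K and T_H = 302.05 K, so ΔT = 17.40 K.
COP_Carnot = T_H/ΔT = 302.05/17.40 = 17.36.
Resistance heating needs Ẇ_res = Q̇_H = 76000 W; the reversible heat pump needs only Ẇ_hp = Q̇_H/COP = 4378 W.
Saving = 76000 − 4378 = 71620 W.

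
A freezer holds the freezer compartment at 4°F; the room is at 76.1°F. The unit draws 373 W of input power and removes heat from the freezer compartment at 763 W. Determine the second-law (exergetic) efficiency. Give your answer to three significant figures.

COP_actual = Q̇_C/Ẇ = 763.0/373.0 = 2.046.
In absolute terms T_C = 257.59 K and T_H = 297.65 K, so ΔT = 40.06 K.
COP_Carnot = T_C/ΔT = 257.59/40.06 = 6.431.
η_II = COP_actual/COP_Carnot = 2.046/6.431 = 0.3181.

0.318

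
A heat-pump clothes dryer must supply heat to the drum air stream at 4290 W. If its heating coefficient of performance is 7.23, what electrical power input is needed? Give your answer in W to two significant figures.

Ẇ = Q̇_H/COP_HP = 4290/7.23 = 593.4 W.

590 W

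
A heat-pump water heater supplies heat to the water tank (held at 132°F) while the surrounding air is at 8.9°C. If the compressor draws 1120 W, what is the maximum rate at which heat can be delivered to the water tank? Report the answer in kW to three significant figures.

In absolute terms T_C = 282.05 K and T_H = 328.71 K, so ΔT = 46.66 K.
COP_Carnot = T_H/ΔT = 328.71/46.66 = 7.045.
Q̇_max = COP_Carnot × Ẇ = 7.045 × 1120 W = 7891 W = 7.891 kW.

7.89 kW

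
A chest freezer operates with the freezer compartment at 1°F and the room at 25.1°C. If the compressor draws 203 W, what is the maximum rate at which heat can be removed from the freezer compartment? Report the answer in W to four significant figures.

In absolute terms T_C = 255.93 K and T_H = 298.25 K, so ΔT = 42.32 K.
COP_Carnot = T_C/ΔT = 255.93/42.32 = 6.047.
Q̇_max = COP_Carnot × Ẇ = 6.047 × 203.0 W = 1228 W.

1228 W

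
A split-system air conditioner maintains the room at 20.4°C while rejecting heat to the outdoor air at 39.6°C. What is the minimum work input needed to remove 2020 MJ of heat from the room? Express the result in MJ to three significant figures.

In absolute terms T_C = 293.55 K and T_H = 312.75 K, so ΔT = 19.20 K.
The reversible limit is COP_R = T_C/ΔT = 15.29, so W_min = Q_C/COP = Q_C·ΔT/T_C.
W_min = 2020 × 19.20/293.55 = 132.1 MJ.

132 MJ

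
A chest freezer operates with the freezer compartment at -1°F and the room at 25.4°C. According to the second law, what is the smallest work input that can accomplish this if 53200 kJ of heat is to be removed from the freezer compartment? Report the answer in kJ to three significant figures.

9130 kJ

In absolute terms T_C = 254.82 K and T_H = 298.55 K, so ΔT = 43.73 K.
The reversible limit is COP_R = T_C/ΔT = 5.827, so W_min = Q_C/COP = Q_C·ΔT/T_C.
W_min = 53200 × 43.73/254.82 = 9131 kJ.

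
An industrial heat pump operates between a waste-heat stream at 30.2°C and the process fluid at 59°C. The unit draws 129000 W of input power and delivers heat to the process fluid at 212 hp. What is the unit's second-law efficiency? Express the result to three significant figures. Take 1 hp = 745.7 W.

Converting, Q̇_H = 212.0 hp = 158100 W, so COP_actual = Q̇_H/Ẇ = 158100/129000 = 1.225.
In absolute terms T_C = 303.35 K and T_H = 332.15 K, so ΔT = 28.80 K.
COP_Carnot = T_H/ΔT = 332.15/28.80 = 11.53.
η_II = COP_actual/COP_Carnot = 1.225/11.53 = 0.1063.

0.106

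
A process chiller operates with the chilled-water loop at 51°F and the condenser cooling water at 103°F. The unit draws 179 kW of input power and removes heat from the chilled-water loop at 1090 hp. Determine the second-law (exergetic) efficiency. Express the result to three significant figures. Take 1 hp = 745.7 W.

0.462

Converting, Q̇_C = 1090 hp = 812.8 kW, so COP_actual = Q̇_C/Ẇ = 812.8/179.0 = 4.541.
In absolute terms T_C = 283.71 K and T_H = 312.59 K, so ΔT = 28.89 K.
COP_Carnot = T_C/ΔT = 283.71/28.89 = 9.821.
η_II = COP_actual/COP_Carnot = 4.541/9.821 = 0.4624.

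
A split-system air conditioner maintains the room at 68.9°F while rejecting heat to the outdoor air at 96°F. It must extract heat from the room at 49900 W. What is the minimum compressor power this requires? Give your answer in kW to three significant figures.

2.56 kW

In absolute terms T_C = 293.65 K and T_H = 308.71 K, so ΔT = 15.06 K.
COP_Carnot = T_C/ΔT = 293.65/15.06 = 19.50.
Ẇ_min = Q̇/COP_Carnot = 49900/19.50 = 2558 W = 2.558 kW.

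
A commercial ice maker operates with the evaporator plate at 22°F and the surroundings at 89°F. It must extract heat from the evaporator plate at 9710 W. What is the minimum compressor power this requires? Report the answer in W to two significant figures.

In absolute terms T_C = 267.59 K and T_H = 304.82 K, so ΔT = 37.22 K.
COP_Carnot = T_C/ΔT = 267.59/37.22 = 7.189.
Ẇ_min = Q̇/COP_Carnot = 9710/7.189 = 1351 W.

1400 W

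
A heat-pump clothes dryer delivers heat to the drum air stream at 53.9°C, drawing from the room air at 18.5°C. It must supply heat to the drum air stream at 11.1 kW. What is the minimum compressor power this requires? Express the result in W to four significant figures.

In absolute terms T_C = 291.65 K and T_H = 327.05 K, so ΔT = 35.40 K.
COP_Carnot = T_H/ΔT = 327.05/35.40 = 9.239.
Ẇ_min = Q̇/COP_Carnot = 11.10/9.239 = 1.201 kW = 1201 W.

1201 W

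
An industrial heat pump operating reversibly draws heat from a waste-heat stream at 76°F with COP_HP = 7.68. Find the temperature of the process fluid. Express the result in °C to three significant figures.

69.0 °C

COP_HP = T_H/(T_H − T_C) rearranges to T_H = COP·T_C/(COP − 1).
With T_C = 297.59 K, T_H = 7.68 × 297.59/6.680 = 342.14 K.
Converting, 342.14 K = 68.99°C.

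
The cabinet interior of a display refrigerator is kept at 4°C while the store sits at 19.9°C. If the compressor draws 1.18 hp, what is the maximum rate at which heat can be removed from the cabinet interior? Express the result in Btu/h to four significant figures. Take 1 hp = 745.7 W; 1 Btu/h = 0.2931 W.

In absolute terms T_C = 277.15 K and T_H = 293.05 K, so ΔT = 15.90 K.
COP_Carnot = T_C/ΔT = 277.15/15.90 = 17.43.
Q̇_max = COP_Carnot × Ẇ = 17.43 × 1.180 hp = 20.57 hp = 52330 Btu/h.

52330 Btu/h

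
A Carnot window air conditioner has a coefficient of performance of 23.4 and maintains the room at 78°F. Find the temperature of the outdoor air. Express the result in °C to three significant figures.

38.3 °C

COP_R = T_C/(T_H − T_C) gives T_H − T_C = T_C/COP.
With T_C = 298.71 K, T_H = 298.71 × (1 + 1/23.4) = 311.47 K.
Converting, 311.47 K = 38.32°C.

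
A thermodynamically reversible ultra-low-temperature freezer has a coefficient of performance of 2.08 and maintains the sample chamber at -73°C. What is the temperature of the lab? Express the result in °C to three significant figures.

23.2 °C

COP_R = T_C/(T_H − T_C) gives T_H − T_C = T_C/COP.
With T_C = 200.15 K, T_H = 200.15 × (1 + 1/2.08) = 296.38 K.
Converting, 296.38 K = 23.23°C.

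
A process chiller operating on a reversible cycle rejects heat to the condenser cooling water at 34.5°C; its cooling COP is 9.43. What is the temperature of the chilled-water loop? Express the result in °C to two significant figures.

For a Carnot refrigerator COP_R = T_C/(T_H − T_C), so T_C = COP·T_H/(1 + COP).
With T_H = 307.65 K, T_C = 9.43 × 307.65/10.43 = 278.15 K.
Converting, 278.15 K = 5.00°C.

5.0 °C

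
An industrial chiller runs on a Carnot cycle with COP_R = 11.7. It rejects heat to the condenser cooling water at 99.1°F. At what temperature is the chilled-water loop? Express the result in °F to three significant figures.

55.1 °F

For a Carnot refrigerator COP_R = T_C/(T_H − T_C), so T_C = COP·T_H/(1 + COP).
With T_H = 310.43 K, T_C = 11.7 × 310.43/12.70 = 285.98 K.
Converting, 285.98 K = 55.10°F.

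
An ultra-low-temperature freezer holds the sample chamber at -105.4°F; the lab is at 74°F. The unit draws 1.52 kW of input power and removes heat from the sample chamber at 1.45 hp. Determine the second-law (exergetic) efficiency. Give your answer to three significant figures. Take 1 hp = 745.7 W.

Converting, Q̇_C = 1.450 hp = 1.081 kW, so COP_actual = Q̇_C/Ẇ = 1.081/1.520 = 0.7114.
In absolute terms T_C = 196.82 K and T_H = 296.48 K, so ΔT = 99.67 K.
COP_Carnot = T_C/ΔT = 196.82/99.67 = 1.975.
η_II = COP_actual/COP_Carnot = 0.7114/1.975 = 0.3602.

0.360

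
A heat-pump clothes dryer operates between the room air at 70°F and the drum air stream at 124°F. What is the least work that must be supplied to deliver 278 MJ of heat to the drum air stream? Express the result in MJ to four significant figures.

25.72 MJ

In absolute terms T_C = 294.26 K and T_H = 324.26 K, so ΔT = 30.00 K.
The reversible limit is COP_HP = T_H/ΔT = 10.81, so W_min = Q_H/COP = Q_H·ΔT/T_H.
W_min = 278.0 × 30.00/324.26 = 25.72 MJ.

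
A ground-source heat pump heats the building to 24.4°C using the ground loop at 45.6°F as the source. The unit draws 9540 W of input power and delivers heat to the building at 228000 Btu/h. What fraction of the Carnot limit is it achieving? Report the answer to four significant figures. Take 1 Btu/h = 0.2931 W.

0.3966

Converting, Q̇_H = 228000 Btu/h = 66830 W, so COP_actual = Q̇_H/Ẇ = 66830/9540 = 7.005.
In absolute terms T_C = 280.71 K and T_H = 297.55 K, so ΔT = 16.84 K.
COP_Carnot = T_H/ΔT = 297.55/16.84 = 17.66.
η_II = COP_actual/COP_Carnot = 7.005/17.66 = 0.3966.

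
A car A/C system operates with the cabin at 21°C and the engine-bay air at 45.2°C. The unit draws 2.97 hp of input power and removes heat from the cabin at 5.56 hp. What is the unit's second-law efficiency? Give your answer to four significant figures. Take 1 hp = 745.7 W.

COP_actual = Q̇_C/Ẇ = 5.560/2.970 = 1.872.
In absolute terms T_C = 294.15 K and T_H = 318.35 K, so ΔT = 24.20 K.
COP_Carnot = T_C/ΔT = 294.15/24.20 = 12.15.
η_II = COP_actual/COP_Carnot = 1.872/12.15 = 0.1540.

0.1540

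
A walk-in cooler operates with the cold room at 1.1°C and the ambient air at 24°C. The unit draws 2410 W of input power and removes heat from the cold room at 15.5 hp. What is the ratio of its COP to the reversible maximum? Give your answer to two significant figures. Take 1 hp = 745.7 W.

0.40

Converting, Q̇_C = 15.50 hp = 11560 W, so COP_actual = Q̇_C/Ẇ = 11560/2410 = 4.796.
In absolute terms T_C = 274.25 K and T_H = 297.15 K, so ΔT = 22.90 K.
COP_Carnot = T_C/ΔT = 274.25/22.90 = 11.98.
η_II = COP_actual/COP_Carnot = 4.796/11.98 = 0.4005.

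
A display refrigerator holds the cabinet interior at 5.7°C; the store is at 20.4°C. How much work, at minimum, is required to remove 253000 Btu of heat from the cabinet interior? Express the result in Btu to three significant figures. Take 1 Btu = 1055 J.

In absolute terms T_C = 278.85 K and T_H = 293.55 K, so ΔT = 14.70 K.
The reversible limit is COP_R = T_C/ΔT = 18.97, so W_min = Q_C/COP = Q_C·ΔT/T_C.
W_min = 253000 × 14.70/278.85 = 13340 Btu.

13300 Btu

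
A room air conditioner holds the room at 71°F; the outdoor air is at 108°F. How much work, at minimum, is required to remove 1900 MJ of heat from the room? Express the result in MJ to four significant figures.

In absolute terms T_C = 294.82 K and T_H = 315.37 K, so ΔT = 20.56 K.
The reversible limit is COP_R = T_C/ΔT = 14.34, so W_min = Q_C/COP = Q_C·ΔT/T_C.
W_min = 1900 × 20.56/294.82 = 132.5 MJ.

132.5 MJ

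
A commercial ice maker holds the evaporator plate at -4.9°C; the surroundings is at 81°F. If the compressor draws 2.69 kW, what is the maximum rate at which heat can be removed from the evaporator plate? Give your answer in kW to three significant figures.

In absolute terms T_C = 268.25 K and T_H = 300.37 K, so ΔT = 32.12 K.
COP_Carnot = T_C/ΔT = 268.25/32.12 = 8.351.
Q̇_max = COP_Carnot × Ẇ = 8.351 × 2.690 kW = 22.46 kW.

22.5 kW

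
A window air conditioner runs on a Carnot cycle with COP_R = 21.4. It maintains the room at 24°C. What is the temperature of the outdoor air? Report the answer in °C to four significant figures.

COP_R = T_C/(T_H − T_C) gives T_H − T_C = T_C/COP.
With T_C = 297.15 K, T_H = 297.15 × (1 + 1/21.4) = 311.04 K.
Converting, 311.04 K = 37.89°C.

37.89 °C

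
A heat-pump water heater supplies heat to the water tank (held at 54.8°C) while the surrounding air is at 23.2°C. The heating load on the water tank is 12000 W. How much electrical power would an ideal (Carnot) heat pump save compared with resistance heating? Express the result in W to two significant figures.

In absolute terms T_C = 296.35 K and T_H = 327.95 K, so ΔT = 31.60 K.
COP_Carnot = T_H/ΔT = 327.95/31.60 = 10.38.
Resistance heating needs Ẇ_res = Q̇_H = 12000 W; the reversible heat pump needs only Ẇ_hp = Q̇_H/COP = 1156 W.
Saving = 12000 − 1156 = 10840 W.

11000 W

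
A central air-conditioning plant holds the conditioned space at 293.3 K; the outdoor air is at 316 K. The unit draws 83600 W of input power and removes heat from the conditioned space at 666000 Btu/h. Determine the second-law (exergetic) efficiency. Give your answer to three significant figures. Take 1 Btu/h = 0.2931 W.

0.181

Converting, Q̇_C = 666000 Btu/h = 195200 W, so COP_actual = Q̇_C/Ẇ = 195200/83600 = 2.335.
The reservoir spacing is ΔT = 316 − 293.3 = 22.70 K.
COP_Carnot = T_C/ΔT = 293.30/22.70 = 12.92.
η_II = COP_actual/COP_Carnot = 2.335/12.92 = 0.1807.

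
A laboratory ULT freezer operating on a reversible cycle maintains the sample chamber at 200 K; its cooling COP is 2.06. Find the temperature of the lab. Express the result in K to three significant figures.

297 K

COP_R = T_C/(T_H − T_C) gives T_H − T_C = T_C/COP.
With T_C = 200.00 K, T_H = 200.00 × (1 + 1/2.06) = 297.09 K.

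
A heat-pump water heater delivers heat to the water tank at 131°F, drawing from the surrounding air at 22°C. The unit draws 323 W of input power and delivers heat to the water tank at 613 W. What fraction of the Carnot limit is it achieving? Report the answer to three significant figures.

0.191

COP_actual = Q̇_H/Ẇ = 613.0/323.0 = 1.898.
In absolute terms T_C = 295.15 K and T_H = 328.15 K, so ΔT = 33.00 K.
COP_Carnot = T_H/ΔT = 328.15/33.00 = 9.944.
η_II = COP_actual/COP_Carnot = 1.898/9.944 = 0.1909.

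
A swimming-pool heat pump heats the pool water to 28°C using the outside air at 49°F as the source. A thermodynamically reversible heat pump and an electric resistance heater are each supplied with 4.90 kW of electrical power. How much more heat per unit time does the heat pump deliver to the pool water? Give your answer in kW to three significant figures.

74.6 kW

In absolute terms T_C = 282.59 K and T_H = 301.15 K, so ΔT = 18.56 K.
COP_Carnot = T_H/ΔT = 301.15/18.56 = 16.23.
The heat pump delivers Q̇_H = COP × Ẇ = 79.53 kW; the resistance heater delivers Ẇ = 4.900 kW.
Extra = (COP − 1)·Ẇ = 74.63 kW.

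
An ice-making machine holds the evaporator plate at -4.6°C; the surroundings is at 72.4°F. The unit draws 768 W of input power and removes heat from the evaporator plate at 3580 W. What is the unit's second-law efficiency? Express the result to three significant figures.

COP_actual = Q̇_C/Ẇ = 3580/768.0 = 4.661.
In absolute terms T_C = 268.55 K and T_H = 295.59 K, so ΔT = 27.04 K.
COP_Carnot = T_C/ΔT = 268.55/27.04 = 9.930.
η_II = COP_actual/COP_Carnot = 4.661/9.930 = 0.4694.

0.469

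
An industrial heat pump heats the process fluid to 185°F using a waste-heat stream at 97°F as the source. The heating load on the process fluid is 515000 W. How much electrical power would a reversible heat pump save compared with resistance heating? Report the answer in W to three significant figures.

445000 W

In absolute terms T_C = 309.26 K and T_H = 358.15 K, so ΔT = 48.89 K.
COP_Carnot = T_H/ΔT = 358.15/48.89 = 7.326.
Resistance heating needs Ẇ_res = Q̇_H = 515000 W; the reversible heat pump needs only Ẇ_hp = Q̇_H/COP = 70300 W.
Saving = 515000 − 70300 = 444700 W.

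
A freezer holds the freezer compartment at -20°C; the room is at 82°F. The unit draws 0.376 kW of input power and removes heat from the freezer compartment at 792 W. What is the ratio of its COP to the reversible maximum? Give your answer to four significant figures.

0.3975

Converting, Q̇_C = 792.0 W = 0.7920 kW, so COP_actual = Q̇_C/Ẇ = 0.7920/0.3760 = 2.106.
In absolute terms T_C = 253.15 K and T_H = 300.93 K, so ΔT = 47.78 K.
COP_Carnot = T_C/ΔT = 253.15/47.78 = 5.298.
η_II = COP_actual/COP_Carnot = 2.106/5.298 = 0.3975.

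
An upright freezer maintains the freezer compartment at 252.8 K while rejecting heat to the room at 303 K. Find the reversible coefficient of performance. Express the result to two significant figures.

5.0

The reservoir spacing is ΔT = 303 − 252.8 = 50.20 K.
For a reversible cycle, COP_Carnot = T_C/ΔT = 252.80/50.20 = 5.036.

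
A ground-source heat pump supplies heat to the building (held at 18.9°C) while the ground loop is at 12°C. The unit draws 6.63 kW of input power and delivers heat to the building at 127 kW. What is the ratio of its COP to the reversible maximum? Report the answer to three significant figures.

0.453

COP_actual = Q̇_H/Ẇ = 127.0/6.630 = 19.16.
In absolute terms T_C = 285.15 K and T_H = 292.05 K, so ΔT = 6.900 K.
COP_Carnot = T_H/ΔT = 292.05/6.900 = 42.33.
η_II = COP_actual/COP_Carnot = 19.16/42.33 = 0.4526.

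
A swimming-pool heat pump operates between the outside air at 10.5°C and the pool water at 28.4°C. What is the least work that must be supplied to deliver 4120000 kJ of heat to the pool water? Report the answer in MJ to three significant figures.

In absolute terms T_C = 283.65 K and T_H = 301.55 K, so ΔT = 17.90 K.
The reversible limit is COP_HP = T_H/ΔT = 16.85, so W_min = Q_H/COP = Q_H·ΔT/T_H.
W_min = 4120000 × 17.90/301.55 = 244600 kJ = 244.6 MJ.

245 MJ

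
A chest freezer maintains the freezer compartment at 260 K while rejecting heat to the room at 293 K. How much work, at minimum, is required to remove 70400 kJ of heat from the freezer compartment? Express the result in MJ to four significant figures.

8.935 MJ

The reservoir spacing is ΔT = 293 − 260 = 33.00 K.
The reversible limit is COP_R = T_C/ΔT = 7.879, so W_min = Q_C/COP = Q_C·ΔT/T_C.
W_min = 70400 × 33.00/260.00 = 8935 kJ = 8.935 MJ.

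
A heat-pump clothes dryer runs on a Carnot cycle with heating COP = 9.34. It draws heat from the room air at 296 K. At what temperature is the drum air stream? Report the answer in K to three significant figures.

COP_HP = T_H/(T_H − T_C) rearranges to T_H = COP·T_C/(COP − 1).
With T_C = 296.00 K, T_H = 9.34 × 296.00/8.340 = 331.49 K.

331 K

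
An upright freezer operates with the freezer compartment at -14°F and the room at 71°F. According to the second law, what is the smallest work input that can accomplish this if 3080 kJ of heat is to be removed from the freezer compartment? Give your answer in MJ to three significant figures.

In absolute terms T_C = 247.59 K and T_H = 294.82 K, so ΔT = 47.22 K.
The reversible limit is COP_R = T_C/ΔT = 5.243, so W_min = Q_C/COP = Q_C·ΔT/T_C.
W_min = 3080 × 47.22/247.59 = 587.4 kJ = 0.5874 MJ.

0.587 MJ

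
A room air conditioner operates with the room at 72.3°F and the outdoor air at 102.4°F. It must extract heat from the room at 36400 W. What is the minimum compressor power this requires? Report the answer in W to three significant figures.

2060 W

In absolute terms T_C = 295.54 K and T_H = 312.26 K, so ΔT = 16.72 K.
COP_Carnot = T_C/ΔT = 295.54/16.72 = 17.67.
Ẇ_min = Q̇/COP_Carnot = 36400/17.67 = 2060 W.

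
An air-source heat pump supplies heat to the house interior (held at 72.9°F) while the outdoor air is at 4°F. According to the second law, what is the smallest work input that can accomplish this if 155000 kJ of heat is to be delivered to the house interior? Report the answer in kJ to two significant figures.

20000 kJ

In absolute terms T_C = 257.59 K and T_H = 295.87 K, so ΔT = 38.28 K.
The reversible limit is COP_HP = T_H/ΔT = 7.730, so W_min = Q_H/COP = Q_H·ΔT/T_H.
W_min = 155000 × 38.28/295.87 = 20050 kJ.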